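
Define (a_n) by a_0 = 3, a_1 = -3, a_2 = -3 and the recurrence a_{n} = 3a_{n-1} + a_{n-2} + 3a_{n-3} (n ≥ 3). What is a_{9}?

The ordinary generating function has denominator 1 - 3q - q^2 - 3q^3.
Iterating the recurrence: a_0,…,a_{9} = 3, -3, -3, -3, -21, -75, -255, -903, -3189, -11235.

-11235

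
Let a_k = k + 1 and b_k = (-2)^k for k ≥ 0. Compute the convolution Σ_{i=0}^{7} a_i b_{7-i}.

This is [x^7] in the product of the two ordinary generating functions.
Σ = 1·(-128) + 2·64 + 3·(-32) + 4·16 + 5·(-8) + 6·4 + 7·(-2) + 8·1 = -54.

-54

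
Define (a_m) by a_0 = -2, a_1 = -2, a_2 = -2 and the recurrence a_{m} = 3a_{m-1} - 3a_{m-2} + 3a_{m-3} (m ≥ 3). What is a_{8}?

-450

The ordinary generating function has denominator 1 - 3q + 3q^2 - 3q^3.
Iterating the recurrence: a_0,…,a_{8} = -2, -2, -2, -6, -18, -42, -90, -198, -450.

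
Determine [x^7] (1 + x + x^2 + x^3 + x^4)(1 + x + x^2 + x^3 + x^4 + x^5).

(1 + x + x^2 + x^3 + x^4) has coefficients 1,1,1,1,1 for degrees 0…4.
(1 + x + x^2 + x^3 + x^4 + x^5) has coefficients 1,1,1,1,1,1,0,0 for degrees 0…7.
[x^7] = 1·0 + 1·0 + 1·1 + 1·1 + 1·1 = 3.

3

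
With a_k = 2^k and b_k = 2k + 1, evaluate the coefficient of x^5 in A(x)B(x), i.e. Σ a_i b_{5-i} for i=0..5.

177

Write out a_i and b_{5-i} for i = 0,…,5 and sum the products.
Σ = 1·11 + 2·9 + 4·7 + 8·5 + 16·3 + 32·1 = 177.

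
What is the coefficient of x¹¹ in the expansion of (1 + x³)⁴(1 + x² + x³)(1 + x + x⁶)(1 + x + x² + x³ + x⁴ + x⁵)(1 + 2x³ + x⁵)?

(1 + x³)⁴ has coefficients 1,0,0,4,0,0,6,0,0,4,0,0 for degrees 0…11.
(1 + x² + x³) has coefficients 1,0,1,1,0,0,0,0,0,0,0,0 for degrees 0…11.
Multiplying by (1 + x + x⁶) gives running coefficients 1,1,1,2,1,0,1,0,1,1,0,0 for degrees 0…11.
Multiplying by (1 + x + x² + x³ + x⁴ + x⁵) gives running coefficients 1,2,3,5,6,6,6,5,5,4,3,3 for degrees 0…11.
Finally multiplying by (1 + 2x³ + x⁵), the product of all factors after the first has coefficients 1,2,3,7,10,13,18,20,22,22,19,19 for degrees 0…11.
[x¹¹] = 1·19 + 4·22 + 6·13 + 4·3 = 197.

197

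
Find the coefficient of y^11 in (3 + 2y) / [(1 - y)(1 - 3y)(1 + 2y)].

Partial fractions give a closed form: a_n = (-5/6)·1^n + (33/10)·3^n + (8/15)·(-2)^n.
At n = 11: a_11 = 583492.

583492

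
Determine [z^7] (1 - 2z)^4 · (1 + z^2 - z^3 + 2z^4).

-80

(1 - 2z)^4 has coefficients 1,-8,24,-32,16 for degrees 0…4.
(1 + z^2 - z^3 + 2z^4) has coefficients 1,0,1,-1,2,0,0,0 for degrees 0…7.
[z^7] = 1·0 − 8·0 + 24·0 − 32·2 + 16·(-1) = -80.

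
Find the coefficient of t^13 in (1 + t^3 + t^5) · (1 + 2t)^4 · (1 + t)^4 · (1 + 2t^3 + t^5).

1484

(1 + t^3 + t^5) has coefficients 1,0,0,1,0,1 for degrees 0…5.
(1 + 2t)^4 has coefficients 1,8,24,32,16,0,0,0,0,0,0,0,0,0 for degrees 0…13.
Multiplying by (1 + t)^4 gives running coefficients 1,12,62,180,321,360,248,96,16,0,0,0,0,0 for degrees 0…13.
Finally multiplying by (1 + 2t^3 + t^5), the product of all factors after the first has coefficients 1,12,62,182,345,485,620,800,916,817,552,280,96,16 for degrees 0…13.
[t^13] = 1·16 + 1·552 + 1·916 = 1484.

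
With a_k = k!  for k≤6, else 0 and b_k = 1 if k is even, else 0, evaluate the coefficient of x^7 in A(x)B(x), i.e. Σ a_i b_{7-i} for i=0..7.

127

The convolution is the t^7 coefficient of A(t)B(t).
Σ = 1·0 + 1·1 + 2·0 + 6·1 + 24·0 + 120·1 + 720·0 + 0·1 = 127.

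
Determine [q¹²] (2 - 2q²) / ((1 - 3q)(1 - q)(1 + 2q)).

851944

Partial fractions give a closed form: a_n = (8/5)·3^n + (2/5)·(-2)^n.
At n = 12: a_12 = 851944.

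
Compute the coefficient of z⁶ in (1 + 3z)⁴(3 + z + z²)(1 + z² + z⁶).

489

(1 + 3z)⁴ has coefficients 1,12,54,108,81 for degrees 0…4.
(3 + z + z²) has coefficients 3,1,1,0,0,0,0 for degrees 0…6.
Finally multiplying by (1 + z² + z⁶), the product of all factors after the first has coefficients 3,1,4,1,1,0,3 for degrees 0…6.
[z⁶] = 1·3 + 12·0 + 54·1 + 108·1 + 81·4 = 489.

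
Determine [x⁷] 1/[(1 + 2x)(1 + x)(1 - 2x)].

Partial fractions give a closed form: a_n = (1)·(-2)^n + (-1/3)·(-1)^n + (1/3)·2^n.
At n = 7: a_7 = -85.

-85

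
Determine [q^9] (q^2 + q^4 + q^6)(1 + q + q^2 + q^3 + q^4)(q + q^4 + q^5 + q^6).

7

(q^2 + q^4 + q^6) has coefficients 0,0,1,0,1,0,1 for degrees 0…6.
(1 + q + q^2 + q^3 + q^4) has coefficients 1,1,1,1,1,0,0,0,0,0 for degrees 0…9.
Finally multiplying by (q + q^4 + q^5 + q^6), the product of all factors after the first has coefficients 0,1,1,1,2,3,3,3,3,2 for degrees 0…9.
[q^9] = 1·3 + 1·3 + 1·1 = 7.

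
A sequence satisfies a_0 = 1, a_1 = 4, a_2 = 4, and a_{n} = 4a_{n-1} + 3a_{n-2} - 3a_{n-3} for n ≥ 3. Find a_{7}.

9397

The ordinary generating function has denominator 1 - 4x - 3x^2 + 3x^3.
Iterating the recurrence: a_0,…,a_{7} = 1, 4, 4, 25, 100, 463, 2077, 9397.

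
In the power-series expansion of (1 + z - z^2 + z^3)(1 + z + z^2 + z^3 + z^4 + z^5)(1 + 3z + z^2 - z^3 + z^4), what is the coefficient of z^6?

(1 + z - z^2 + z^3) has coefficients 1,1,-1,1 for degrees 0…3.
(1 + z + z^2 + z^3 + z^4 + z^5) has coefficients 1,1,1,1,1,1,0 for degrees 0…6.
Finally multiplying by (1 + 3z + z^2 - z^3 + z^4), the product of all factors after the first has coefficients 1,4,5,4,5,5,4 for degrees 0…6.
[z^6] = 1·4 + 1·5 − 1·5 + 1·4 = 8.

8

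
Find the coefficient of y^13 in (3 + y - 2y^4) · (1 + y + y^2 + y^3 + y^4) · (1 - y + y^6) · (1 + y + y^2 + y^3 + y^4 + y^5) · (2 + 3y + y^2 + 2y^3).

(3 + y - 2y^4) has coefficients 3,1,0,0,-2 for degrees 0…4.
(1 + y + y^2 + y^3 + y^4) has coefficients 1,1,1,1,1,0,0,0,0,0,0,0,0,0 for degrees 0…13.
Multiplying by (1 - y + y^6) gives running coefficients 1,0,0,0,0,-1,1,1,1,1,1,0,0,0 for degrees 0…13.
Multiplying by (1 + y + y^2 + y^3 + y^4 + y^5) gives running coefficients 1,1,1,1,1,0,0,1,2,3,4,5,4,3 for degrees 0…13.
Finally multiplying by (2 + 3y + y^2 + 2y^3), the product of all factors after the first has coefficients 2,5,6,8,8,6,3,4,7,13,21,29,33,31 for degrees 0…13.
[y^13] = 3·31 + 1·33 − 2·13 = 100.

100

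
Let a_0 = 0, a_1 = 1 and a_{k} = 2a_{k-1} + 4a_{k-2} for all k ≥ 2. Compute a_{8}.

The ordinary generating function has denominator 1 - 2x - 4x^2.
Iterating the recurrence: a_0,…,a_{8} = 0, 1, 2, 8, 24, 80, 256, 832, 2688.

2688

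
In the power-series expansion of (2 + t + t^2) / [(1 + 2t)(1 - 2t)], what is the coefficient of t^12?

The denominator gives the recurrence a_n = 4a_(n−2) for n ≥ 3; the numerator fixes a_0 = 2, a_1 = 1, a_2 = 9.
Iterating: 2, 1, 9, 4, 36, 16, 144, 64, 576, 256, 2304, 1024, 9216, so a_12 = 9216.

9216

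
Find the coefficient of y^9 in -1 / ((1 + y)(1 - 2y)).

Partial fractions give a closed form: a_n = (-1/3)·(-1)^n + (-2/3)·2^n.
At n = 9: a_9 = -341.

-341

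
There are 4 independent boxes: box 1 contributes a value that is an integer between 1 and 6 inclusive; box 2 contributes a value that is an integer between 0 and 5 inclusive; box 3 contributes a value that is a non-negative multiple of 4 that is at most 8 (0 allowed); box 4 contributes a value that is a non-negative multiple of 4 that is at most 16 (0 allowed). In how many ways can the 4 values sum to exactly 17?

27

The generating function for the choices is (t + t^2 + t^3 + t^4 + t^5 + t^6)·(1 + t + t^2 + t^3 + t^4 + t^5)·(1 + t^4 + t^8)·(1 + t^4 + t^8 + t^12 + t^16); the count is [t^17].
(t + t^2 + t^3 + t^4 + t^5 + t^6) has coefficients 0,1,1,1,1,1,1 for degrees 0…6.
(1 + t + t^2 + t^3 + t^4 + t^5) has coefficients 1,1,1,1,1,1,0,0,0,0,0,0,0,0,0,0,0,0 for degrees 0…17.
Multiplying by (1 + t^4 + t^8) gives running coefficients 1,1,1,1,2,2,1,1,2,2,1,1,1,1,0,0,0,0 for degrees 0…17.
Finally multiplying by (1 + t^4 + t^8 + t^12 + t^16), the product of all factors after the first has coefficients 1,1,1,1,3,3,2,2,5,5,3,3,6,6,3,3,6,6 for degrees 0…17.
[t^17] = 1·6 + 1·3 + 1·3 + 1·6 + 1·6 + 1·3 = 27.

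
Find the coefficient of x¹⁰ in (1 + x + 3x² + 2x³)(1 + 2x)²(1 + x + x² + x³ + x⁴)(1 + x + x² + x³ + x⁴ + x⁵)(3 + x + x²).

1142

(1 + x + 3x² + 2x³) has coefficients 1,1,3,2 for degrees 0…3.
(1 + 2x)² has coefficients 1,4,4,0,0,0,0,0,0,0,0 for degrees 0…10.
Multiplying by (1 + x + x² + x³ + x⁴) gives running coefficients 1,5,9,9,9,8,4,0,0,0,0 for degrees 0…10.
Multiplying by (1 + x + x² + x³ + x⁴ + x⁵) gives running coefficients 1,6,15,24,33,41,44,39,30,21,12 for degrees 0…10.
Finally multiplying by (3 + x + x²), the product of all factors after the first has coefficients 3,19,52,93,138,180,206,202,173,132,87 for degrees 0…10.
[x¹⁰] = 1·87 + 1·132 + 3·173 + 2·202 = 1142.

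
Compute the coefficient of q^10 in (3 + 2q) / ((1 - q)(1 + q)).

The denominator gives the recurrence a_n = a_(n−2) for n ≥ 2; the numerator fixes a_0 = 3, a_1 = 2.
Iterating: 3, 2, 3, 2, 3, 2, 3, 2, 3, 2, 3, so a_10 = 3.

3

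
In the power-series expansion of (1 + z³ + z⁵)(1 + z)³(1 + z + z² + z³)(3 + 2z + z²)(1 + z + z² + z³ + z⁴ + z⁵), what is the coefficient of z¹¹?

(1 + z³ + z⁵) has coefficients 1,0,0,1,0,1 for degrees 0…5.
(1 + z)³ has coefficients 1,3,3,1,0,0,0,0,0,0,0,0 for degrees 0…11.
Multiplying by (1 + z + z² + z³) gives running coefficients 1,4,7,8,7,4,1,0,0,0,0,0 for degrees 0…11.
Multiplying by (3 + 2z + z²) gives running coefficients 3,14,30,42,44,34,18,6,1,0,0,0 for degrees 0…11.
Finally multiplying by (1 + z + z² + z³ + z⁴ + z⁵), the product of all factors after the first has coefficients 3,17,47,89,133,167,182,174,145,103,59,25 for degrees 0…11.
[z¹¹] = 1·25 + 1·145 + 1·182 = 352.

352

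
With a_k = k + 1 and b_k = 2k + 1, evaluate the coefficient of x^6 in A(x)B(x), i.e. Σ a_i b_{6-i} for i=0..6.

140

The convolution is the t^6 coefficient of A(t)B(t).
Σ = 1·13 + 2·11 + 3·9 + 4·7 + 5·5 + 6·3 + 7·1 = 140.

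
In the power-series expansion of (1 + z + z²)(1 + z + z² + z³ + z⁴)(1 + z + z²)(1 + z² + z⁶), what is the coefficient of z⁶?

(1 + z + z²) has coefficients 1,1,1 for degrees 0…2.
(1 + z + z² + z³ + z⁴) has coefficients 1,1,1,1,1,0,0 for degrees 0…6.
Multiplying by (1 + z + z²) gives running coefficients 1,2,3,3,3,2,1 for degrees 0…6.
Finally multiplying by (1 + z² + z⁶), the product of all factors after the first has coefficients 1,2,4,5,6,5,5 for degrees 0…6.
[z⁶] = 1·5 + 1·5 + 1·6 = 16.

16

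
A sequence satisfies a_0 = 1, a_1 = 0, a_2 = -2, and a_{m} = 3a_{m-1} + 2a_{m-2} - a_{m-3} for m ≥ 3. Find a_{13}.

The ordinary generating function has denominator 1 - 3x - 2x^2 + x^3.
Iterating the recurrence: a_0,…,a_{13} = 1, 0, -2, -7, -25, -87, -304, -1061, -3704, -12930, -45137, -157567, -550045, -1920132.

-1920132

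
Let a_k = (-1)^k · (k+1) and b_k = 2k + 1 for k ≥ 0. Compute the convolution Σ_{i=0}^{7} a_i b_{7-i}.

4

This is [x^7] in the product of the two ordinary generating functions.
Σ = 1·15 − 2·13 + 3·11 − 4·9 + 5·7 − 6·5 + 7·3 − 8·1 = 4.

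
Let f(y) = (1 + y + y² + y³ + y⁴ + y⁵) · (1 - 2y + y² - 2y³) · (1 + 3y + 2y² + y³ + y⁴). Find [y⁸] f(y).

-15

(1 + y + y² + y³ + y⁴ + y⁵) has coefficients 1,1,1,1,1,1 for degrees 0…5.
(1 - 2y + y² - 2y³) has coefficients 1,-2,1,-2,0,0,0,0,0 for degrees 0…8.
Finally multiplying by (1 + 3y + 2y² + y³ + y⁴), the product of all factors after the first has coefficients 1,1,-3,-2,-5,-5,-1,-2,0 for degrees 0…8.
[y⁸] = 1·0 + 1·(-2) + 1·(-1) + 1·(-5) + 1·(-5) + 1·(-2) = -15.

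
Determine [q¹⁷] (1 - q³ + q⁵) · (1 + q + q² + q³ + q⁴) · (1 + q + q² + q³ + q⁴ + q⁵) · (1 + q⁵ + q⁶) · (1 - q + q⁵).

5

(1 - q³ + q⁵) has coefficients 1,0,0,-1,0,1 for degrees 0…5.
(1 + q + q² + q³ + q⁴) has coefficients 1,1,1,1,1,0,0,0,0,0,0,0,0,0,0,0,0,0 for degrees 0…17.
Multiplying by (1 + q + q² + q³ + q⁴ + q⁵) gives running coefficients 1,2,3,4,5,5,4,3,2,1,0,0,0,0,0,0,0,0 for degrees 0…17.
Multiplying by (1 + q⁵ + q⁶) gives running coefficients 1,2,3,4,5,6,7,8,9,10,10,9,7,5,3,1,0,0 for degrees 0…17.
Finally multiplying by (1 - q + q⁵), the product of all factors after the first has coefficients 1,1,1,1,1,2,3,4,5,6,6,6,6,7,8,8,8,7 for degrees 0…17.
[q¹⁷] = 1·7 − 1·8 + 1·6 = 5.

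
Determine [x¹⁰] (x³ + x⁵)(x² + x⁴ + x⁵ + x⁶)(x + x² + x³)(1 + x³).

6

(x³ + x⁵) has coefficients 0,0,0,1,0,1 for degrees 0…5.
(x² + x⁴ + x⁵ + x⁶) has coefficients 0,0,1,0,1,1,1,0,0,0,0 for degrees 0…10.
Multiplying by (x + x² + x³) gives running coefficients 0,0,0,1,1,2,2,3,2,1,0 for degrees 0…10.
Finally multiplying by (1 + x³), the product of all factors after the first has coefficients 0,0,0,1,1,2,3,4,4,3,3 for degrees 0…10.
[x¹⁰] = 1·4 + 1·2 = 6.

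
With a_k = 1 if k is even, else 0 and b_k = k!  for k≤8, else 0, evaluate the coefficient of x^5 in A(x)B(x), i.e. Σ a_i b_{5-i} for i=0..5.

The convolution is the x^5 coefficient of A(x)B(x).
Σ = 1·120 + 0·24 + 1·6 + 0·2 + 1·1 + 0·1 = 127.

127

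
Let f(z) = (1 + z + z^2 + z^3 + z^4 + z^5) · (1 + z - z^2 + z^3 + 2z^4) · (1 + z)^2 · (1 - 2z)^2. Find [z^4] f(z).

9

(1 + z + z^2 + z^3 + z^4 + z^5) has coefficients 1,1,1,1,1 for degrees 0…4.
(1 + z - z^2 + z^3 + 2z^4) has coefficients 1,1,-1,1,2 for degrees 0…4.
Multiplying by (1 + z)^2 gives running coefficients 1,3,2,0,3 for degrees 0…4.
Finally multiplying by (1 - 2z)^2, the product of all factors after the first has coefficients 1,-1,-6,4,11 for degrees 0…4.
[z^4] = 1·11 + 1·4 + 1·(-6) + 1·(-1) + 1·1 = 9.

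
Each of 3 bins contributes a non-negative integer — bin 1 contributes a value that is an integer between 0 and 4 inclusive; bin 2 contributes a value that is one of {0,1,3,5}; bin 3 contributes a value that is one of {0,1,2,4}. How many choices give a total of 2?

The generating function for the choices is (1 + z + z² + z³ + z⁴)·(1 + z + z³ + z⁵)·(1 + z + z² + z⁴); the count is [z²].
(1 + z + z² + z³ + z⁴) has coefficients 1,1,1 for degrees 0…2.
(1 + z + z³ + z⁵) has coefficients 1,1,0 for degrees 0…2.
Finally multiplying by (1 + z + z² + z⁴), the product of all factors after the first has coefficients 1,2,2 for degrees 0…2.
[z²] = 1·2 + 1·2 + 1·1 = 5.

5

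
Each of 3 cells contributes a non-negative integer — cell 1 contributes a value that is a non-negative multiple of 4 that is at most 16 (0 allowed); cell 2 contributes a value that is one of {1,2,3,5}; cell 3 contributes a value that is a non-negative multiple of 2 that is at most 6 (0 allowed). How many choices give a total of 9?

6

The generating function for the choices is (1 + t^4 + t^8 + t^12 + t^16)·(t + t^2 + t^3 + t^5)·(1 + t^2 + t^4 + t^6); the count is [t^9].
(1 + t^4 + t^8 + t^12 + t^16) has coefficients 1,0,0,0,1,0,0,0,1,0 for degrees 0…9.
(t + t^2 + t^3 + t^5) has coefficients 0,1,1,1,0,1,0,0,0,0 for degrees 0…9.
Finally multiplying by (1 + t^2 + t^4 + t^6), the product of all factors after the first has coefficients 0,1,1,2,1,3,1,3,1,2 for degrees 0…9.
[t^9] = 1·2 + 1·3 + 1·1 = 6.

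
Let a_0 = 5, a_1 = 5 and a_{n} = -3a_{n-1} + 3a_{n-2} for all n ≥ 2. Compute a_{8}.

The ordinary generating function has denominator 1 + 3x - 3x^2.
Iterating the recurrence: a_0,…,a_{8} = 5, 5, 0, 15, -45, 180, -675, 2565, -9720.

-9720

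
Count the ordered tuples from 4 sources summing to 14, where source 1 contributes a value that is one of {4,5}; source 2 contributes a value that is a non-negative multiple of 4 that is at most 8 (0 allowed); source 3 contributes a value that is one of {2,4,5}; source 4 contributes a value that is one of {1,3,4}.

5

The generating function for the choices is (q^4 + q^5)·(1 + q^4 + q^8)·(q^2 + q^4 + q^5)·(q + q^3 + q^4); the count is [q^14].
(q^4 + q^5) has coefficients 0,0,0,0,1,1 for degrees 0…5.
(1 + q^4 + q^8) has coefficients 1,0,0,0,1,0,0,0,1,0,0,0,0,0,0 for degrees 0…14.
Multiplying by (q^2 + q^4 + q^5) gives running coefficients 0,0,1,0,1,1,1,0,1,1,1,0,1,1,0 for degrees 0…14.
Finally multiplying by (q + q^3 + q^4), the product of all factors after the first has coefficients 0,0,0,1,0,2,2,2,2,3,2,2,2,3,2 for degrees 0…14.
[q^14] = 1·2 + 1·3 = 5.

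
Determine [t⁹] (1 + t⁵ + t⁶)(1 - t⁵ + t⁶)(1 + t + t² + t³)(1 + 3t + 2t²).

(1 + t⁵ + t⁶) has coefficients 1,0,0,0,0,1,1 for degrees 0…6.
(1 - t⁵ + t⁶) has coefficients 1,0,0,0,0,-1,1,0,0,0 for degrees 0…9.
Multiplying by (1 + t + t² + t³) gives running coefficients 1,1,1,1,0,-1,0,0,0,1 for degrees 0…9.
Finally multiplying by (1 + 3t + 2t²), the product of all factors after the first has coefficients 1,4,6,6,5,1,-3,-2,0,1 for degrees 0…9.
[t⁹] = 1·1 + 1·5 + 1·6 = 12.

12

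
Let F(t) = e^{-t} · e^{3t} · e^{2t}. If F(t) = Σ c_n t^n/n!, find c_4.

256

The EGF product rule gives c_4 = Σ_{k_1+k_2+k_3=4} C(4; k_1,k_2,k_3) · ∏ g_i(k_i), where e^{-t} gives (-1)^k; e^{3t} gives (3)^k; e^{2t} gives (2)^k.
g_1(k) for k = 0…4: 1, -1, 1, -1, 1.
g_2(k) for k = 0…4: 1, 3, 9, 27, 81.
g_3(k) for k = 0…4: 1, 2, 4, 8, 16.
First combine the last two factors: h(k) = Σ_j C(k,j)·g_2(j)·g_3(k−j) for k = 0…4: 1, 5, 25, 125, 625.
c_4 = Σ_k C(4,k)·g_1(k)·h(4−k) = 1·1·625 + 4·(-1)·125 + 6·1·25 + 4·(-1)·5 + 1·1·1 = 625 − 500 + 150 − 20 + 1 = 256.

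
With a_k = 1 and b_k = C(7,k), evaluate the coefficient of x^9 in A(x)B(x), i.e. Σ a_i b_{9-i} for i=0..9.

Write out a_i and b_{9-i} for i = 0,…,9 and sum the products.
Σ = 1·0 + 1·0 + 1·1 + 1·7 + 1·21 + 1·35 + 1·35 + 1·21 + 1·7 + 1·1 = 128.

128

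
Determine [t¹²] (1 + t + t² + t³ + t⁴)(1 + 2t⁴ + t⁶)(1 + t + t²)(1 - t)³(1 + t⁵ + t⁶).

(1 + t + t² + t³ + t⁴) has coefficients 1,1,1,1,1 for degrees 0…4.
(1 + 2t⁴ + t⁶) has coefficients 1,0,0,0,2,0,1,0,0,0,0,0,0 for degrees 0…12.
Multiplying by (1 + t + t²) gives running coefficients 1,1,1,0,2,2,3,1,1,0,0,0,0 for degrees 0…12.
Multiplying by (1 - t)³ gives running coefficients 1,-2,1,-1,4,-5,3,-4,5,-3,2,-1,0 for degrees 0…12.
Finally multiplying by (1 + t⁵ + t⁶), the product of all factors after the first has coefficients 1,-2,1,-1,4,-4,2,-5,5,0,1,-3,-1 for degrees 0…12.
[t¹²] = 1·(-1) + 1·(-3) + 1·1 + 1·0 + 1·5 = 2.

2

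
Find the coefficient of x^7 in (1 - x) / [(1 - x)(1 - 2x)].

Partial fractions give a closed form: a_n = (1)·2^n.
At n = 7: a_7 = 128.

128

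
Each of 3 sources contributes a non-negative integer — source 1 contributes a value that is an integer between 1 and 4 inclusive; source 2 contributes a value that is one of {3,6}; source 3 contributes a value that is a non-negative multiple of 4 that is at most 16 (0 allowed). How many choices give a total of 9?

The generating function for the choices is (z + z^2 + z^3 + z^4)·(z^3 + z^6)·(1 + z^4 + z^8 + z^12 + z^16); the count is [z^9].
(z + z^2 + z^3 + z^4) has coefficients 0,1,1,1,1 for degrees 0…4.
(z^3 + z^6) has coefficients 0,0,0,1,0,0,1,0,0,0 for degrees 0…9.
Finally multiplying by (1 + z^4 + z^8 + z^12 + z^16), the product of all factors after the first has coefficients 0,0,0,1,0,0,1,1,0,0 for degrees 0…9.
[z^9] = 1·0 + 1·1 + 1·1 + 1·0 = 2.

2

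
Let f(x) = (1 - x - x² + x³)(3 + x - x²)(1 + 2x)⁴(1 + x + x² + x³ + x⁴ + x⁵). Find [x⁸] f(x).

(1 - x - x² + x³) has coefficients 1,-1,-1,1 for degrees 0…3.
(3 + x - x²) has coefficients 3,1,-1,0,0,0,0,0,0 for degrees 0…8.
Multiplying by (1 + 2x)⁴ gives running coefficients 3,25,79,112,56,-16,-16,0,0 for degrees 0…8.
Finally multiplying by (1 + x + x² + x³ + x⁴ + x⁵), the product of all factors after the first has coefficients 3,28,107,219,275,259,240,215,136 for degrees 0…8.
[x⁸] = 1·136 − 1·215 − 1·240 + 1·259 = -60.

-60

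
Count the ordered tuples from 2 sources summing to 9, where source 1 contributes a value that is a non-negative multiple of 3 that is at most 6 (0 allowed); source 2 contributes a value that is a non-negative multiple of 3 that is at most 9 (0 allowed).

The generating function for the choices is (1 + q³ + q⁶)·(1 + q³ + q⁶ + q⁹); the count is [q⁹].
(1 + q³ + q⁶) has coefficients 1,0,0,1,0,0,1 for degrees 0…6.
(1 + q³ + q⁶ + q⁹) has coefficients 1,0,0,1,0,0,1,0,0,1 for degrees 0…9.
[q⁹] = 1·1 + 1·1 + 1·1 = 3.

3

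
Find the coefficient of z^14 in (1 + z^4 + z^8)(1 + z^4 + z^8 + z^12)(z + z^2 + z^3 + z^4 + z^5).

3

(1 + z^4 + z^8) has coefficients 1,0,0,0,1,0,0,0,1 for degrees 0…8.
(1 + z^4 + z^8 + z^12) has coefficients 1,0,0,0,1,0,0,0,1,0,0,0,1,0,0 for degrees 0…14.
Finally multiplying by (z + z^2 + z^3 + z^4 + z^5), the product of all factors after the first has coefficients 0,1,1,1,1,2,1,1,1,2,1,1,1,2,1 for degrees 0…14.
[z^14] = 1·1 + 1·1 + 1·1 = 3.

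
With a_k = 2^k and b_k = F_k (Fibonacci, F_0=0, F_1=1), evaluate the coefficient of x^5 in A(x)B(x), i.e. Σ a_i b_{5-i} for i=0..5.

Write out a_i and b_{5-i} for i = 0,…,5 and sum the products.
Σ = 1·5 + 2·3 + 4·2 + 8·1 + 16·1 + 32·0 = 43.

43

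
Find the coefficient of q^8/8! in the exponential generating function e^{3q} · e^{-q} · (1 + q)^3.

The EGF product rule gives c_8 = Σ_{k_1+k_2+k_3=8} C(8; k_1,k_2,k_3) · ∏ g_i(k_i), where e^{3q} gives (3)^k; e^{-q} gives (-1)^k; (1+q)^3 gives the falling factorial (3)_k.
g_1(k) for k = 0…8: 1, 3, 9, 27, 81, 243, 729, 2187, 6561.
g_2(k) for k = 0…8: 1, -1, 1, -1, 1, -1, 1, -1, 1.
g_3(k) for k = 0…8: 1, 3, 6, 6, 0, 0, 0, 0, 0.
First combine the last two factors: h(k) = Σ_j C(k,j)·g_2(j)·g_3(k−j) for k = 0…8: 1, 2, 1, -4, 1, 14, -47, 104, -191.
c_8 = Σ_k C(8,k)·g_1(k)·h(8−k) = 1·1·(-191) + 8·3·104 + 28·9·(-47) + 56·27·14 + 70·81·1 + 56·243·(-4) + 28·729·1 + 8·2187·2 + 1·6561·1 = −191 + 2496 − 11844 + 21168 + 5670 − 54432 + 20412 + 34992 + 6561 = 24832.

24832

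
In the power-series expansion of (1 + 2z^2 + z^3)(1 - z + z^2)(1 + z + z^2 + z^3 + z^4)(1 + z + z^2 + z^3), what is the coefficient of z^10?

4

(1 + 2z^2 + z^3) has coefficients 1,0,2,1 for degrees 0…3.
(1 - z + z^2) has coefficients 1,-1,1,0,0,0,0,0,0,0,0 for degrees 0…10.
Multiplying by (1 + z + z^2 + z^3 + z^4) gives running coefficients 1,0,1,1,1,0,1,0,0,0,0 for degrees 0…10.
Finally multiplying by (1 + z + z^2 + z^3), the product of all factors after the first has coefficients 1,1,2,3,3,3,3,2,1,1,0 for degrees 0…10.
[z^10] = 1·0 + 2·1 + 1·2 = 4.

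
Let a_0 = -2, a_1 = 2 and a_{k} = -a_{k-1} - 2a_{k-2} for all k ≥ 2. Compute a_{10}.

-46

The ordinary generating function has denominator 1 + q + 2q^2.
Iterating the recurrence: a_0,…,a_{10} = -2, 2, 2, -6, 2, 10, -14, -6, 34, -22, -46.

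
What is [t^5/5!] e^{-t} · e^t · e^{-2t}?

-32

The EGF product rule gives c_5 = Σ_{k_1+k_2+k_3=5} C(5; k_1,k_2,k_3) · ∏ g_i(k_i), where e^{-t} gives (-1)^k; e^t gives (1)^k; e^{-2t} gives (-2)^k.
g_1(k) for k = 0…5: 1, -1, 1, -1, 1, -1.
g_2(k) for k = 0…5: 1, 1, 1, 1, 1, 1.
g_3(k) for k = 0…5: 1, -2, 4, -8, 16, -32.
First combine the last two factors: h(k) = Σ_j C(k,j)·g_2(j)·g_3(k−j) for k = 0…5: 1, -1, 1, -1, 1, -1.
c_5 = Σ_k C(5,k)·g_1(k)·h(5−k) = 1·1·(-1) + 5·(-1)·1 + 10·1·(-1) + 10·(-1)·1 + 5·1·(-1) + 1·(-1)·1 = −1 − 5 − 10 − 10 − 5 − 1 = -32.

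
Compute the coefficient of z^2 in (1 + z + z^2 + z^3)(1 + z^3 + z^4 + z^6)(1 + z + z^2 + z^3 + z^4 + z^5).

3

(1 + z + z^2 + z^3) has coefficients 1,1,1 for degrees 0…2.
(1 + z^3 + z^4 + z^6) has coefficients 1,0,0 for degrees 0…2.
Finally multiplying by (1 + z + z^2 + z^3 + z^4 + z^5), the product of all factors after the first has coefficients 1,1,1 for degrees 0…2.
[z^2] = 1·1 + 1·1 + 1·1 = 3.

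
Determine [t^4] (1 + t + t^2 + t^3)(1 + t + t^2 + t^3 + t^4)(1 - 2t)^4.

-4

(1 + t + t^2 + t^3) has coefficients 1,1,1,1 for degrees 0…3.
(1 + t + t^2 + t^3 + t^4) has coefficients 1,1,1,1,1 for degrees 0…4.
Finally multiplying by (1 - 2t)^4, the product of all factors after the first has coefficients 1,-7,17,-15,1 for degrees 0…4.
[t^4] = 1·1 + 1·(-15) + 1·17 + 1·(-7) = -4.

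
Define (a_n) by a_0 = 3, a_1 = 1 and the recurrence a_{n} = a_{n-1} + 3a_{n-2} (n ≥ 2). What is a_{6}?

The ordinary generating function has denominator 1 - y - 3y^2.
Iterating the recurrence: a_0,…,a_{6} = 3, 1, 10, 13, 43, 82, 211.

211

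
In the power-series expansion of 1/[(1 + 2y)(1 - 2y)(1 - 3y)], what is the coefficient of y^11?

316407

Partial fractions give a closed form: a_n = (1/5)·(-2)^n + (-1)·2^n + (9/5)·3^n.
At n = 11: a_11 = 316407.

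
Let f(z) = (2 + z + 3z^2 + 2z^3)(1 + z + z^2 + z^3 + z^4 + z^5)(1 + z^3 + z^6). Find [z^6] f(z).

16

(2 + z + 3z^2 + 2z^3) has coefficients 2,1,3,2 for degrees 0…3.
(1 + z + z^2 + z^3 + z^4 + z^5) has coefficients 1,1,1,1,1,1,0 for degrees 0…6.
Finally multiplying by (1 + z^3 + z^6), the product of all factors after the first has coefficients 1,1,1,2,2,2,2 for degrees 0…6.
[z^6] = 2·2 + 1·2 + 3·2 + 2·2 = 16.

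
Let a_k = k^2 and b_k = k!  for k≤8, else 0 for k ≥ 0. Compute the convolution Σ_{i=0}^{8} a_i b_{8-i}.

This is [x^8] in the product of the two ordinary generating functions.
Σ = 0·40320 + 1·5040 + 4·720 + 9·120 + 16·24 + 25·6 + 36·2 + 49·1 + 64·1 = 9719.

9719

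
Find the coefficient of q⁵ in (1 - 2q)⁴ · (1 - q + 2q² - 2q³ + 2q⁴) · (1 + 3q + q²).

(1 - 2q)⁴ has coefficients 1,-8,24,-32,16 for degrees 0…4.
(1 - q + 2q² - 2q³ + 2q⁴) has coefficients 1,-1,2,-2,2,0 for degrees 0…5.
Finally multiplying by (1 + 3q + q²), the product of all factors after the first has coefficients 1,2,0,3,-2,4 for degrees 0…5.
[q⁵] = 1·4 − 8·(-2) + 24·3 − 32·0 + 16·2 = 124.

124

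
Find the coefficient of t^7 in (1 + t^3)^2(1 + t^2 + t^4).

(1 + t^3)^2 has coefficients 1,0,0,2,0,0,1 for degrees 0…6.
(1 + t^2 + t^4) has coefficients 1,0,1,0,1,0,0,0 for degrees 0…7.
[t^7] = 1·0 + 2·1 + 1·0 = 2.

2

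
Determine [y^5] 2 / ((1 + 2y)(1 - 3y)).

Partial fractions give a closed form: a_n = (4/5)·(-2)^n + (6/5)·3^n.
At n = 5: a_5 = 266.

266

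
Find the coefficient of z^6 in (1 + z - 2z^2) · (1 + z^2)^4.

(1 + z - 2z^2) has coefficients 1,1,-2 for degrees 0…2.
(1 + z^2)^4 has coefficients 1,0,4,0,6,0,4 for degrees 0…6.
[z^6] = 1·4 + 1·0 − 2·6 = -8.

-8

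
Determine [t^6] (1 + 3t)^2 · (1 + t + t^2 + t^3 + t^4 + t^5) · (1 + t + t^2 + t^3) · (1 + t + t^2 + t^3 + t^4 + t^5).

254

(1 + 3t)^2 has coefficients 1,6,9 for degrees 0…2.
(1 + t + t^2 + t^3 + t^4 + t^5) has coefficients 1,1,1,1,1,1,0 for degrees 0…6.
Multiplying by (1 + t + t^2 + t^3) gives running coefficients 1,2,3,4,4,4,3 for degrees 0…6.
Finally multiplying by (1 + t + t^2 + t^3 + t^4 + t^5), the product of all factors after the first has coefficients 1,3,6,10,14,18,20 for degrees 0…6.
[t^6] = 1·20 + 6·18 + 9·14 = 254.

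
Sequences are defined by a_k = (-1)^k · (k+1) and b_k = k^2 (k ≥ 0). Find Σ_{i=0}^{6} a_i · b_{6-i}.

12

The convolution is the t^6 coefficient of A(t)B(t).
Σ = 1·36 − 2·25 + 3·16 − 4·9 + 5·4 − 6·1 + 7·0 = 12.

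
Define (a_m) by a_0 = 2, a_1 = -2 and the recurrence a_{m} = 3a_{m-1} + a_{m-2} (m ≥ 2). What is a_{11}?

The ordinary generating function has denominator 1 - 3t - t^2.
Iterating the recurrence: a_0,…,a_{11} = 2, -2, -4, -14, -46, -152, -502, -1658, -5476, -18086, -59734, -197288.

-197288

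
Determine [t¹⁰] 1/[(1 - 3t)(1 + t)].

Partial fractions give a closed form: a_n = (3/4)·3^n + (1/4)·(-1)^n.
At n = 10: a_10 = 44287.

44287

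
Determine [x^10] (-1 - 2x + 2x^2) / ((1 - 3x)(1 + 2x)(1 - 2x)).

-151889

The denominator gives the recurrence a_n = 3a_(n−1) + 4a_(n−2) − 12a_(n−3) for n ≥ 3; the numerator fixes a_0 = -1, a_1 = -5, a_2 = -17.
Iterating: -1, -5, -17, -59, -185, -587, -1793, -5507, -16649, -50459, -151889, so a_10 = -151889.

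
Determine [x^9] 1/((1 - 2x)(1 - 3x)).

58025

The denominator gives the recurrence a_n = 5a_(n−1) − 6a_(n−2) for n ≥ 2; the numerator fixes a_0 = 1, a_1 = 5.
Iterating: 1, 5, 19, 65, 211, 665, 2059, 6305, 19171, 58025, so a_9 = 58025.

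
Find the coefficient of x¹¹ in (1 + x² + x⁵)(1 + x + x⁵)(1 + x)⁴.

5

(1 + x² + x⁵) has coefficients 1,0,1,0,0,1 for degrees 0…5.
(1 + x + x⁵) has coefficients 1,1,0,0,0,1,0,0,0,0,0,0 for degrees 0…11.
Finally multiplying by (1 + x)⁴, the product of all factors after the first has coefficients 1,5,10,10,5,2,4,6,4,1,0,0 for degrees 0…11.
[x¹¹] = 1·0 + 1·1 + 1·4 = 5.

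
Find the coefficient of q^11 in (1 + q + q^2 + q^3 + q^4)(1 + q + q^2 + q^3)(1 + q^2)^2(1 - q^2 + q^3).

4

(1 + q + q^2 + q^3 + q^4) has coefficients 1,1,1,1,1 for degrees 0…4.
(1 + q + q^2 + q^3) has coefficients 1,1,1,1,0,0,0,0,0,0,0,0 for degrees 0…11.
Multiplying by (1 + q^2)^2 gives running coefficients 1,1,3,3,3,3,1,1,0,0,0,0 for degrees 0…11.
Finally multiplying by (1 - q^2 + q^3), the product of all factors after the first has coefficients 1,1,2,3,1,3,1,1,2,0,1,0 for degrees 0…11.
[q^11] = 1·0 + 1·1 + 1·0 + 1·2 + 1·1 = 4.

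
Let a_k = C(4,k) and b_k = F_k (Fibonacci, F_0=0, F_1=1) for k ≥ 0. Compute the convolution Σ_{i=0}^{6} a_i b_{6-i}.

The convolution is the x^6 coefficient of A(x)B(x).
Σ = 1·8 + 4·5 + 6·3 + 4·2 + 1·1 + 0·1 + 0·0 = 55.

55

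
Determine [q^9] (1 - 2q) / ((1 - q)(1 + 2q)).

-683

The denominator gives the recurrence a_n = −a_(n−1) + 2a_(n−2) for n ≥ 2; the numerator fixes a_0 = 1, a_1 = -3.
Iterating: 1, -3, 5, -11, 21, -43, 85, -171, 341, -683, so a_9 = -683.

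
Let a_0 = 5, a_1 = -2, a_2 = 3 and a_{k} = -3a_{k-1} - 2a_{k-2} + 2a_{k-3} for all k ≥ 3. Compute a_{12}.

7951

The ordinary generating function has denominator 1 + 3q + 2q^2 - 2q^3.
Iterating the recurrence: a_0,…,a_{12} = 5, -2, 3, 5, -25, 71, -153, 267, -353, 219, 583, -2893, 7951.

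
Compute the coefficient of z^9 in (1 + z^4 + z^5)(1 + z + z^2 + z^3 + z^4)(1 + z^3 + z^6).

4

(1 + z^4 + z^5) has coefficients 1,0,0,0,1,1 for degrees 0…5.
(1 + z + z^2 + z^3 + z^4) has coefficients 1,1,1,1,1,0,0,0,0,0 for degrees 0…9.
Finally multiplying by (1 + z^3 + z^6), the product of all factors after the first has coefficients 1,1,1,2,2,1,2,2,1,1 for degrees 0…9.
[z^9] = 1·1 + 1·1 + 1·2 = 4.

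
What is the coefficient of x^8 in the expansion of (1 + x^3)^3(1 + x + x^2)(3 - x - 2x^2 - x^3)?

-3

(1 + x^3)^3 has coefficients 1,0,0,3,0,0,3,0,0 for degrees 0…8.
(1 + x + x^2) has coefficients 1,1,1,0,0,0,0,0,0 for degrees 0…8.
Finally multiplying by (3 - x - 2x^2 - x^3), the product of all factors after the first has coefficients 3,2,0,-4,-3,-1,0,0,0 for degrees 0…8.
[x^8] = 1·0 + 3·(-1) + 3·0 = -3.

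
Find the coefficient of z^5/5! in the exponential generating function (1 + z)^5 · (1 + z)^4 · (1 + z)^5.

240240

The EGF product rule gives c_5 = Σ_{k_1+k_2+k_3=5} C(5; k_1,k_2,k_3) · ∏ g_i(k_i), where (1+z)^5 gives the falling factorial (5)_k; (1+z)^4 gives the falling factorial (4)_k; (1+z)^5 gives the falling factorial (5)_k.
g_1(k) for k = 0…5: 1, 5, 20, 60, 120, 120.
g_2(k) for k = 0…5: 1, 4, 12, 24, 24, 0.
g_3(k) for k = 0…5: 1, 5, 20, 60, 120, 120.
First combine the last two factors: h(k) = Σ_j C(k,j)·g_2(j)·g_3(k−j) for k = 0…5: 1, 9, 72, 504, 3024, 15120.
c_5 = Σ_k C(5,k)·g_1(k)·h(5−k) = 1·1·15120 + 5·5·3024 + 10·20·504 + 10·60·72 + 5·120·9 + 1·120·1 = 15120 + 75600 + 100800 + 43200 + 5400 + 120 = 240240.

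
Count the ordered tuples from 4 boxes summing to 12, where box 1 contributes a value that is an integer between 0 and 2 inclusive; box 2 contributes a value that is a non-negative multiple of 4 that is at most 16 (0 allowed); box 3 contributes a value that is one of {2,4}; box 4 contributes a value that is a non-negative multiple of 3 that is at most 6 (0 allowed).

The generating function for the choices is (1 + t + t^2)·(1 + t^4 + t^8 + t^12 + t^16)·(t^2 + t^4)·(1 + t^3 + t^6); the count is [t^12].
(1 + t + t^2) has coefficients 1,1,1 for degrees 0…2.
(1 + t^4 + t^8 + t^12 + t^16) has coefficients 1,0,0,0,1,0,0,0,1,0,0,0,1 for degrees 0…12.
Multiplying by (t^2 + t^4) gives running coefficients 0,0,1,0,1,0,1,0,1,0,1,0,1 for degrees 0…12.
Finally multiplying by (1 + t^3 + t^6), the product of all factors after the first has coefficients 0,0,1,0,1,1,1,1,2,1,2,1,2 for degrees 0…12.
[t^12] = 1·2 + 1·1 + 1·2 = 5.

5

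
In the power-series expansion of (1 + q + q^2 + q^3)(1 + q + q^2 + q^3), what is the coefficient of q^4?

(1 + q + q^2 + q^3) has coefficients 1,1,1,1 for degrees 0…3.
(1 + q + q^2 + q^3) has coefficients 1,1,1,1,0 for degrees 0…4.
[q^4] = 1·0 + 1·1 + 1·1 + 1·1 = 3.

3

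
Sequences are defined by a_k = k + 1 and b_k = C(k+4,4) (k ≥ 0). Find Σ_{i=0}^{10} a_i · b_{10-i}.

8008

This is [x^10] in the product of the two ordinary generating functions.
Σ = 1·1001 + 2·715 + 3·495 + 4·330 + 5·210 + 6·126 + 7·70 + 8·35 + 9·15 + 10·5 + 11·1 = 8008.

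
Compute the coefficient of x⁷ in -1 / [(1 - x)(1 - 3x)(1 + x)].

The denominator gives the recurrence a_n = 3a_(n−1) + a_(n−2) − 3a_(n−3) for n ≥ 3; the numerator fixes a_0 = -1, a_1 = -3, a_2 = -10.
Iterating: -1, -3, -10, -30, -91, -273, -820, -2460, so a_7 = -2460.

-2460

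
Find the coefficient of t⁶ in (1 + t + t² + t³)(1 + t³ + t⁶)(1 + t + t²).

(1 + t + t² + t³) has coefficients 1,1,1,1 for degrees 0…3.
(1 + t³ + t⁶) has coefficients 1,0,0,1,0,0,1 for degrees 0…6.
Finally multiplying by (1 + t + t²), the product of all factors after the first has coefficients 1,1,1,1,1,1,1 for degrees 0…6.
[t⁶] = 1·1 + 1·1 + 1·1 + 1·1 = 4.

4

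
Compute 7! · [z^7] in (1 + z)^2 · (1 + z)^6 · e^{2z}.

1586944

The EGF product rule gives c_7 = Σ_{k_1+k_2+k_3=7} C(7; k_1,k_2,k_3) · ∏ g_i(k_i), where (1+z)^2 gives the falling factorial (2)_k; (1+z)^6 gives the falling factorial (6)_k; e^{2z} gives (2)^k.
g_1(k) for k = 0…7: 1, 2, 2, 0, 0, 0, 0, 0.
g_2(k) for k = 0…7: 1, 6, 30, 120, 360, 720, 720, 0.
g_3(k) for k = 0…7: 1, 2, 4, 8, 16, 32, 64, 128.
First combine the last two factors: h(k) = Σ_j C(k,j)·g_2(j)·g_3(k−j) for k = 0…7: 1, 8, 58, 380, 2248, 12032, 58576, 261536.
c_7 = Σ_k C(7,k)·g_1(k)·h(7−k) = 1·1·261536 + 7·2·58576 + 21·2·12032 = 261536 + 820064 + 505344 = 1586944.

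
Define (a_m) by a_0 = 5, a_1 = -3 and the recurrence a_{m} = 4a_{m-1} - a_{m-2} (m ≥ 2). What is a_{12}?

-9146275

The ordinary generating function has denominator 1 - 4q + q^2.
Iterating the recurrence: a_0,…,a_{12} = 5, -3, -17, -65, -243, -907, -3385, -12633, -47147, -175955, -656673, -2450737, -9146275.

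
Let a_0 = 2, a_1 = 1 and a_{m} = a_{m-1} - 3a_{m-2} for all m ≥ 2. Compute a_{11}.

The ordinary generating function has denominator 1 - x + 3x^2.
Iterating the recurrence: a_0,…,a_{11} = 2, 1, -5, -8, 7, 31, 10, -83, -113, 136, 475, 67.

67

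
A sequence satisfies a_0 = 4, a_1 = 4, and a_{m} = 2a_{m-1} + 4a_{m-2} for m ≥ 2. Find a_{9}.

The ordinary generating function has denominator 1 - 2t - 4t^2.
Iterating the recurrence: a_0,…,a_{9} = 4, 4, 24, 64, 224, 704, 2304, 7424, 24064, 77824.

77824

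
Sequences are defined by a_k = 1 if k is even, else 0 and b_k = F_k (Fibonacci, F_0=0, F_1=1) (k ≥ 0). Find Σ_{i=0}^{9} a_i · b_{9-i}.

55

This is [x^9] in the product of the two ordinary generating functions.
Σ = 1·34 + 0·21 + 1·13 + 0·8 + 1·5 + 0·3 + 1·2 + 0·1 + 1·1 + 0·0 = 55.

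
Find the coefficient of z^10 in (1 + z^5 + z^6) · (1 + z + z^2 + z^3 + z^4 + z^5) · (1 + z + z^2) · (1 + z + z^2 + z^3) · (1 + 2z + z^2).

(1 + z^5 + z^6) has coefficients 1,0,0,0,0,1,1 for degrees 0…6.
(1 + z + z^2 + z^3 + z^4 + z^5) has coefficients 1,1,1,1,1,1,0,0,0,0,0 for degrees 0…10.
Multiplying by (1 + z + z^2) gives running coefficients 1,2,3,3,3,3,2,1,0,0,0 for degrees 0…10.
Multiplying by (1 + z + z^2 + z^3) gives running coefficients 1,3,6,9,11,12,11,9,6,3,1 for degrees 0…10.
Finally multiplying by (1 + 2z + z^2), the product of all factors after the first has coefficients 1,5,13,24,35,43,46,43,35,24,13 for degrees 0…10.
[z^10] = 1·13 + 1·43 + 1·35 = 91.

91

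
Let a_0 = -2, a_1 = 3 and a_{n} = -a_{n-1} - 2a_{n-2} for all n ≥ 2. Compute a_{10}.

-35

The ordinary generating function has denominator 1 + q + 2q^2.
Iterating the recurrence: a_0,…,a_{10} = -2, 3, 1, -7, 5, 9, -19, 1, 37, -39, -35.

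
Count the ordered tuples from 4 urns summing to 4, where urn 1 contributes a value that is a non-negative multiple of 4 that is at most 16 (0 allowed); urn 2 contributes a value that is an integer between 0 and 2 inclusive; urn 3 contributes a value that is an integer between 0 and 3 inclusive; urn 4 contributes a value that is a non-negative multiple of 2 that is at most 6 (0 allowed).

7

The generating function for the choices is (1 + q^4 + q^8 + q^12 + q^16)·(1 + q + q^2)·(1 + q + q^2 + q^3)·(1 + q^2 + q^4 + q^6); the count is [q^4].
(1 + q^4 + q^8 + q^12 + q^16) has coefficients 1,0,0,0,1 for degrees 0…4.
(1 + q + q^2) has coefficients 1,1,1,0,0 for degrees 0…4.
Multiplying by (1 + q + q^2 + q^3) gives running coefficients 1,2,3,3,2 for degrees 0…4.
Finally multiplying by (1 + q^2 + q^4 + q^6), the product of all factors after the first has coefficients 1,2,4,5,6 for degrees 0…4.
[q^4] = 1·6 + 1·1 = 7.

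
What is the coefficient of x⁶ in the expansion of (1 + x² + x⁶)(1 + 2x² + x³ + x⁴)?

(1 + x² + x⁶) has coefficients 1,0,1,0,0,0,1 for degrees 0…6.
(1 + 2x² + x³ + x⁴) has coefficients 1,0,2,1,1,0,0 for degrees 0…6.
[x⁶] = 1·0 + 1·1 + 1·1 = 2.

2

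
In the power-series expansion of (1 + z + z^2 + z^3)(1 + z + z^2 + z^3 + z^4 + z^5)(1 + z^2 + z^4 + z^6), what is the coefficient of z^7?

12

(1 + z + z^2 + z^3) has coefficients 1,1,1,1 for degrees 0…3.
(1 + z + z^2 + z^3 + z^4 + z^5) has coefficients 1,1,1,1,1,1,0,0 for degrees 0…7.
Finally multiplying by (1 + z^2 + z^4 + z^6), the product of all factors after the first has coefficients 1,1,2,2,3,3,3,3 for degrees 0…7.
[z^7] = 1·3 + 1·3 + 1·3 + 1·3 = 12.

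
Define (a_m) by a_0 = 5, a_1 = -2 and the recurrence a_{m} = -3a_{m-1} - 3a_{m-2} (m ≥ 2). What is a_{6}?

The ordinary generating function has denominator 1 + 3q + 3q^2.
Iterating the recurrence: a_0,…,a_{6} = 5, -2, -9, 33, -72, 117, -135.

-135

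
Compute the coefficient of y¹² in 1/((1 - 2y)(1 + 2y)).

Partial fractions give a closed form: a_n = (1/2)·2^n + (1/2)·(-2)^n.
At n = 12: a_12 = 4096.

4096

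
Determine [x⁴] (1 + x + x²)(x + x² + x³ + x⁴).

(1 + x + x²) has coefficients 1,1,1 for degrees 0…2.
(x + x² + x³ + x⁴) has coefficients 0,1,1,1,1 for degrees 0…4.
[x⁴] = 1·1 + 1·1 + 1·1 = 3.

3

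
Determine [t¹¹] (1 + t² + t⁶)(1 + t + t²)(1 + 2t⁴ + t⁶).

2

(1 + t² + t⁶) has coefficients 1,0,1,0,0,0,1 for degrees 0…6.
(1 + t + t²) has coefficients 1,1,1,0,0,0,0,0,0,0,0,0 for degrees 0…11.
Finally multiplying by (1 + 2t⁴ + t⁶), the product of all factors after the first has coefficients 1,1,1,0,2,2,3,1,1,0,0,0 for degrees 0…11.
[t¹¹] = 1·0 + 1·0 + 1·2 = 2.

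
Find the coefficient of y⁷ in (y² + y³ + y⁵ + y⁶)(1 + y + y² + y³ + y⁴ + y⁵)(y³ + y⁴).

4

(y² + y³ + y⁵ + y⁶) has coefficients 0,0,1,1,0,1,1 for degrees 0…6.
(1 + y + y² + y³ + y⁴ + y⁵) has coefficients 1,1,1,1,1,1,0,0 for degrees 0…7.
Finally multiplying by (y³ + y⁴), the product of all factors after the first has coefficients 0,0,0,1,2,2,2,2 for degrees 0…7.
[y⁷] = 1·2 + 1·2 + 1·0 + 1·0 = 4.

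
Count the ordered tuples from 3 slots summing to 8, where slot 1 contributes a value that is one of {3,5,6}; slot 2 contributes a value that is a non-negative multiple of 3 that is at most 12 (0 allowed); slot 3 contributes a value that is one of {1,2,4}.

2

The generating function for the choices is (t³ + t⁵ + t⁶)·(1 + t³ + t⁶ + t⁹ + t¹²)·(t + t² + t⁴); the count is [t⁸].
(t³ + t⁵ + t⁶) has coefficients 0,0,0,1,0,1,1 for degrees 0…6.
(1 + t³ + t⁶ + t⁹ + t¹²) has coefficients 1,0,0,1,0,0,1,0,0 for degrees 0…8.
Finally multiplying by (t + t² + t⁴), the product of all factors after the first has coefficients 0,1,1,0,2,1,0,2,1 for degrees 0…8.
[t⁸] = 1·1 + 1·0 + 1·1 = 2.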